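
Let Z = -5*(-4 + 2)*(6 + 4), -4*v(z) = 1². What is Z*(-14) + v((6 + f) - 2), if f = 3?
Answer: -5601/4 ≈ -1400.3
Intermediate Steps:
v(z) = -¼ (v(z) = -¼*1² = -¼*1 = -¼)
Z = 100 (Z = -(-10)*10 = -5*(-20) = 100)
Z*(-14) + v((6 + f) - 2) = 100*(-14) - ¼ = -1400 - ¼ = -5601/4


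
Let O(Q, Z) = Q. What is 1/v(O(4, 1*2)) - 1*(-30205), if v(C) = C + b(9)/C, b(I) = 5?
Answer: 634309/21 ≈ 30205.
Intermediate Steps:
v(C) = C + 5/C
1/v(O(4, 1*2)) - 1*(-30205) = 1/(4 + 5/4) - 1*(-30205) = 1/(4 + 5*(¼)) + 30205 = 1/(4 + 5/4) + 30205 = 1/(21/4) + 30205 = 4/21 + 30205 = 634309/21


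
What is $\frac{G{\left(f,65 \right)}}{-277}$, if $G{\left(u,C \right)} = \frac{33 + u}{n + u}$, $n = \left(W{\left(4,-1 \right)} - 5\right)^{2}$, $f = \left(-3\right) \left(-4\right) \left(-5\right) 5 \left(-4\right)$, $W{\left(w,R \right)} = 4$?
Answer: $- \frac{1233}{332677} \approx -0.0037063$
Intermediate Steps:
$f = 1200$ ($f = 12 \left(\left(-25\right) \left(-4\right)\right) = 12 \cdot 100 = 1200$)
$n = 1$ ($n = \left(4 - 5\right)^{2} = \left(-1\right)^{2} = 1$)
$G{\left(u,C \right)} = \frac{33 + u}{1 + u}$
$\frac{G{\left(f,65 \right)}}{-277} = \frac{\frac{1}{1 + 1200} \left(33 + 1200\right)}{-277} = \frac{1}{1201} \cdot 1233 \left(- \frac{1}{277}\right) = \frac{1233}{1201} \left(- \frac{1}{277}\right) = - \frac{1233}{332677}$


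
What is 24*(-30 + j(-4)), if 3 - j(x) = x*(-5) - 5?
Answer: -1008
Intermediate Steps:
j(x) = 8 + 5*x (j(x) = 3 - (x*(-5) - 5) = 3 - (-5*x - 5) = 3 - (-5 - 5*x) = 3 + (5 + 5*x) = 8 + 5*x)
24*(-30 + j(-4)) = 24*(-30 + (8 + 5*(-4))) = 24*(-30 + (8 - 20)) = 24*(-30 - 12) = 24*(-42) = -1008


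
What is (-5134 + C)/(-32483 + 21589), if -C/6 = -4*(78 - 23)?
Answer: 1907/5447 ≈ 0.35010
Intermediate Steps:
C = 1320 (C = -(-24)*(78 - 23) = -(-24)*55 = -6*(-220) = 1320)
(-5134 + C)/(-32483 + 21589) = (-5134 + 1320)/(-32483 + 21589) = -3814/(-10894) = -3814*(-1/10894) = 1907/5447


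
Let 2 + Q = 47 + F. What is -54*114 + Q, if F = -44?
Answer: -6155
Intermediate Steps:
Q = 1 (Q = -2 + (47 - 44) = -2 + 3 = 1)
-54*114 + Q = -54*114 + 1 = -6156 + 1 = -6155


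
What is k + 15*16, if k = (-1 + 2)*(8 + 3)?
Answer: 251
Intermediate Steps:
k = 11 (k = 1*11 = 11)
k + 15*16 = 11 + 15*16 = 11 + 240 = 251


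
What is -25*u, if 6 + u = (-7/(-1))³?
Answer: -8425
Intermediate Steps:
u = 337 (u = -6 + (-7/(-1))³ = -6 + (-7*(-1))³ = -6 + 7³ = -6 + 343 = 337)
-25*u = -25*337 = -8425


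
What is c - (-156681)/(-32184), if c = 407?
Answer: 479341/1192 ≈ 402.13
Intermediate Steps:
c - (-156681)/(-32184) = 407 - (-156681)/(-32184) = 407 - (-156681)*(-1)/32184 = 407 - 1*5803/1192 = 407 - 5803/1192 = 479341/1192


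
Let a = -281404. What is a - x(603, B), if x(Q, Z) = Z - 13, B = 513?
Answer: -281904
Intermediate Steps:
x(Q, Z) = -13 + Z
a - x(603, B) = -281404 - (-13 + 513) = -281404 - 1*500 = -281404 - 500 = -281904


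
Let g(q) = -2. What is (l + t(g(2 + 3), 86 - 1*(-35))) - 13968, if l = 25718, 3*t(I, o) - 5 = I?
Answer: 11751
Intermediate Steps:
t(I, o) = 5/3 + I/3
(l + t(g(2 + 3), 86 - 1*(-35))) - 13968 = (25718 + (5/3 + (⅓)*(-2))) - 13968 = (25718 + (5/3 - ⅔)) - 13968 = (25718 + 1) - 13968 = 25719 - 13968 = 11751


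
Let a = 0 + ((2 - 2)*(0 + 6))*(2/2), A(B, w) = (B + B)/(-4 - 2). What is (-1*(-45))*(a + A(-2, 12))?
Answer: 30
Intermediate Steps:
A(B, w) = -B/3 (A(B, w) = (2*B)/(-6) = (2*B)*(-⅙) = -B/3)
a = 0 (a = 0 + (0*6)*(2*(½)) = 0 + 0*1 = 0 + 0 = 0)
(-1*(-45))*(a + A(-2, 12)) = (-1*(-45))*(0 - ⅓*(-2)) = 45*(0 + ⅔) = 45*(⅔) = 30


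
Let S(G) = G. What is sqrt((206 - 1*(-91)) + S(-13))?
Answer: 2*sqrt(71) ≈ 16.852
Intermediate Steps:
sqrt((206 - 1*(-91)) + S(-13)) = sqrt((206 - 1*(-91)) - 13) = sqrt((206 + 91) - 13) = sqrt(297 - 13) = sqrt(284) = 2*sqrt(71)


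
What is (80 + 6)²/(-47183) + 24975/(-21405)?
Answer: -89113787/67330141 ≈ -1.3235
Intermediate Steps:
(80 + 6)²/(-47183) + 24975/(-21405) = 86²*(-1/47183) + 24975*(-1/21405) = 7396*(-1/47183) - 1665/1427 = -7396/47183 - 1665/1427 = -89113787/67330141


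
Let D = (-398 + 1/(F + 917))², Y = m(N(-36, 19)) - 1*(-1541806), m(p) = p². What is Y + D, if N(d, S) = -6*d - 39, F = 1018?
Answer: 6483270072016/3744225 ≈ 1.7315e+6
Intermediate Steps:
N(d, S) = -39 - 6*d
Y = 1573135 (Y = (-39 - 6*(-36))² - 1*(-1541806) = (-39 + 216)² + 1541806 = 177² + 1541806 = 31329 + 1541806 = 1573135)
D = 593098676641/3744225 (D = (-398 + 1/(1018 + 917))² = (-398 + 1/1935)² = (-770129/1935)² = 593098676641/3744225 ≈ 1.5840e+5)
Y + D = 1573135 + 593098676641/3744225 = 6483270072016/3744225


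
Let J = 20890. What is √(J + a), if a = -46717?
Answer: I*√25827 ≈ 160.71*I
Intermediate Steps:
√(J + a) = √(20890 - 46717) = √(-25827) = I*√25827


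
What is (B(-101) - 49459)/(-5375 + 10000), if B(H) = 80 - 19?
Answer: -49398/4625 ≈ -10.681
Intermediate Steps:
B(H) = 61
(B(-101) - 49459)/(-5375 + 10000) = (61 - 49459)/(-5375 + 10000) = -49398/4625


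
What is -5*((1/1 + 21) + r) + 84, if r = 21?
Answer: -131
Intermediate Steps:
-5*((1/1 + 21) + r) + 84 = -5*((1/1 + 21) + 21) + 84 = -5*((1 + 21) + 21) + 84 = -5*(22 + 21) + 84 = -5*43 + 84 = -215 + 84 = -131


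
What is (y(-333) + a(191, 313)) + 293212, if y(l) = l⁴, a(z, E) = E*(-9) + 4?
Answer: 12296660720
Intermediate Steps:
a(z, E) = 4 - 9*E (a(z, E) = -9*E + 4 = 4 - 9*E)
(y(-333) + a(191, 313)) + 293212 = ((-333)⁴ + (4 - 9*313)) + 293212 = (12296370321 + (4 - 2817)) + 293212 = (12296370321 - 2813) + 293212 = 12296367508 + 293212 = 12296660720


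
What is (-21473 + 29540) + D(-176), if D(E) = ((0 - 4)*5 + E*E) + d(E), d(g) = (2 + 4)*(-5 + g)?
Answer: 37937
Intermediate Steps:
d(g) = -30 + 6*g (d(g) = 6*(-5 + g) = -30 + 6*g)
D(E) = -50 + E² + 6*E (D(E) = ((0 - 4)*5 + E*E) + (-30 + 6*E) = (-4*5 + E²) + (-30 + 6*E) = (-20 + E²) + (-30 + 6*E) = -50 + E² + 6*E)
(-21473 + 29540) + D(-176) = (-21473 + 29540) + (-50 + (-176)² + 6*(-176)) = 8067 + (-50 + 30976 - 1056) = 8067 + 29870 = 37937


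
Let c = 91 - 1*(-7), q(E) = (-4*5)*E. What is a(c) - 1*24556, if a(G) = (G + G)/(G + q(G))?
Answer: -466566/19 ≈ -24556.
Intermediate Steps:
q(E) = -20*E
c = 98 (c = 91 + 7 = 98)
a(G) = -2/19 (a(G) = (G + G)/(G - 20*G) = (2*G)/((-19*G)) = (2*G)*(-1/(19*G)) = -2/19)
a(c) - 1*24556 = -2/19 - 1*24556 = -2/19 - 24556 = -466566/19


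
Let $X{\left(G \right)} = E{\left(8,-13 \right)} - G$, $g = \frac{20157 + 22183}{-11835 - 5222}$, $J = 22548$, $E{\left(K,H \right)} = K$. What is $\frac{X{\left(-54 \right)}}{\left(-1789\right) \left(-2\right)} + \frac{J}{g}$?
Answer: $- \frac{172012574666}{18936565} \approx -9083.6$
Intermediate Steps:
$g = - \frac{42340}{17057}$ ($g = \frac{42340}{-17057} = 42340 \left(- \frac{1}{17057}\right) = - \frac{42340}{17057} \approx -2.4823$)
$X{\left(G \right)} = 8 - G$
$\frac{X{\left(-54 \right)}}{\left(-1789\right) \left(-2\right)} + \frac{J}{g} = \frac{8 - -54}{\left(-1789\right) \left(-2\right)} + \frac{22548}{- \frac{42340}{17057}} = \frac{8 + 54}{3578} + 22548 \left(- \frac{17057}{42340}\right) = 62 \cdot \frac{1}{3578} - \frac{96150309}{10585} = \frac{31}{1789} - \frac{96150309}{10585} = - \frac{172012574666}{18936565}$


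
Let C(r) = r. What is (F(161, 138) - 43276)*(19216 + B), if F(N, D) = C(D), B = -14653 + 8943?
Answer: -582621828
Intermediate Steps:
B = -5710
F(N, D) = D
(F(161, 138) - 43276)*(19216 + B) = (138 - 43276)*(19216 - 5710) = -43138*13506 = -582621828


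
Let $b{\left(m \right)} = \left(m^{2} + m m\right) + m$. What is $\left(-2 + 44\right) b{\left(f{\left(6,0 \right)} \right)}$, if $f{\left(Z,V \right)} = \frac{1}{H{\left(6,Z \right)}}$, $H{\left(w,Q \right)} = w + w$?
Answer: $\frac{49}{12} \approx 4.0833$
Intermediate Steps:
$H{\left(w,Q \right)} = 2 w$
$f{\left(Z,V \right)} = \frac{1}{12}$ ($f{\left(Z,V \right)} = \frac{1}{2 \cdot 6} = \frac{1}{12}$)
$b{\left(m \right)} = m + 2 m^{2}$ ($b{\left(m \right)} = \left(m^{2} + m^{2}\right) + m = 2 m^{2} + m = m + 2 m^{2}$)
$\left(-2 + 44\right) b{\left(f{\left(6,0 \right)} \right)} = \left(-2 + 44\right) \frac{1 + 2 \cdot \frac{1}{12}}{12} = 42 \frac{1 + \frac{1}{6}}{12} = 42 \cdot \frac{1}{12} \cdot \frac{7}{6} = 42 \cdot \frac{7}{72} = \frac{49}{12}$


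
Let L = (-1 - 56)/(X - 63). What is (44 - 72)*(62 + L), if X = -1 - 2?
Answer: -19362/11 ≈ -1760.2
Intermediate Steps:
X = -3
L = 19/22 (L = (-1 - 56)/(-3 - 63) = -57/(-66) = -57*(-1/66) = 19/22 ≈ 0.86364)
(44 - 72)*(62 + L) = (44 - 72)*(62 + 19/22) = -28*1383/22 = -19362/11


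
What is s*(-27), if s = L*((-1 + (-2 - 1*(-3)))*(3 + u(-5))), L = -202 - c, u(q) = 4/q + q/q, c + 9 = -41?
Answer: 0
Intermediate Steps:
c = -50 (c = -9 - 41 = -50)
u(q) = 1 + 4/q (u(q) = 4/q + 1 = 1 + 4/q)
L = -152 (L = -202 - 1*(-50) = -202 + 50 = -152)
s = 0 (s = -152*(-1 + (-2 - 1*(-3)))*(3 + (4 - 5)/(-5)) = -152*(-1 + (-2 + 3))*(3 - ⅕*(-1)) = -152*(-1 + 1)*(3 + ⅕) = -0*16/5 = -152*0 = 0)
s*(-27) = 0*(-27) = 0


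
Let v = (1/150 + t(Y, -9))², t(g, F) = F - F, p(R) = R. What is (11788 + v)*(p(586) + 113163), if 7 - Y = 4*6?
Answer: 30169647383749/22500 ≈ 1.3409e+9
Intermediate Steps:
Y = -17 (Y = 7 - 4*6 = 7 - 1*24 = 7 - 24 = -17)
t(g, F) = 0
v = 1/22500 (v = (1/150 + 0)² = (1/150)² = 1/22500 ≈ 4.4444e-5)
(11788 + v)*(p(586) + 113163) = (11788 + 1/22500)*(586 + 113163) = (265230001/22500)*113749 = 30169647383749/22500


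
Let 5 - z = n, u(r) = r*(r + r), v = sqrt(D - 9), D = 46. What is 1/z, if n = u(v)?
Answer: -1/69 ≈ -0.014493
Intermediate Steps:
v = sqrt(37) (v = sqrt(46 - 9) = sqrt(37) ≈ 6.0828)
u(r) = 2*r**2 (u(r) = r*(2*r) = 2*r**2)
n = 74 (n = 2*(sqrt(37))**2 = 2*37 = 74)
z = -69 (z = 5 - 1*74 = 5 - 74 = -69)
1/z = 1/(-69) = -1/69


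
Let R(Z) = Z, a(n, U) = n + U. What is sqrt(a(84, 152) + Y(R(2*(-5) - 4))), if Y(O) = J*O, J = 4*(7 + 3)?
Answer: 18*I ≈ 18.0*I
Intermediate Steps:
J = 40 (J = 4*10 = 40)
a(n, U) = U + n
Y(O) = 40*O
sqrt(a(84, 152) + Y(R(2*(-5) - 4))) = sqrt((152 + 84) + 40*(2*(-5) - 4)) = sqrt(236 + 40*(-10 - 4)) = sqrt(236 + 40*(-14)) = sqrt(236 - 560) = sqrt(-324) = 18*I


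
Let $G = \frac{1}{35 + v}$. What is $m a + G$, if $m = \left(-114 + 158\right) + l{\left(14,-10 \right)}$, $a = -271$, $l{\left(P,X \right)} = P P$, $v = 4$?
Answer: $- \frac{2536559}{39} \approx -65040.0$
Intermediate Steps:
$l{\left(P,X \right)} = P^{2}$
$G = \frac{1}{39}$ ($G = \frac{1}{35 + 4} = \frac{1}{39} \approx 0.025641$)
$m = 240$ ($m = \left(-114 + 158\right) + 14^{2} = 44 + 196 = 240$)
$m a + G = 240 \left(-271\right) + \frac{1}{39} = -65040 + \frac{1}{39} = - \frac{2536559}{39}$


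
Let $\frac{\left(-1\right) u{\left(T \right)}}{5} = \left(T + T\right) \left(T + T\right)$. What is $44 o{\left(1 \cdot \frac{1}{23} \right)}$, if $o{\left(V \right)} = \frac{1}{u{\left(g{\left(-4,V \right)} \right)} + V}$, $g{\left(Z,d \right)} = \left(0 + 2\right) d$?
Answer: $- \frac{23276}{57} \approx -408.35$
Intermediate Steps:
$g{\left(Z,d \right)} = 2 d$
$u{\left(T \right)} = - 20 T^{2}$ ($u{\left(T \right)} = - 5 \left(T + T\right) \left(T + T\right) = - 5 \cdot 2 T 2 T = - 5 \cdot 4 T^{2} = - 20 T^{2}$)
$o{\left(V \right)} = \frac{1}{V - 80 V^{2}}$ ($o{\left(V \right)} = \frac{1}{- 20 \left(2 V\right)^{2} + V} = \frac{1}{- 20 \cdot 4 V^{2} + V} = \frac{1}{- 80 V^{2} + V} = \frac{1}{V - 80 V^{2}}$)
$44 o{\left(1 \cdot \frac{1}{23} \right)} = 44 \left(- \frac{1}{1 \cdot \frac{1}{23} \left(-1 + 80 \cdot 1 \cdot \frac{1}{23}\right)}\right) = 44 \left(- \frac{\frac{1}{\frac{1}{23}}}{-1 + 80 \cdot \frac{1}{23}}\right) = 44 \left(\left(-1\right) 23 \frac{1}{-1 + \frac{80}{23}}\right) = 44 \left(\left(-1\right) 23 \frac{1}{\frac{57}{23}}\right) = 44 \left(\left(-1\right) 23 \cdot \frac{23}{57}\right) = 44 \left(- \frac{529}{57}\right) = - \frac{23276}{57}$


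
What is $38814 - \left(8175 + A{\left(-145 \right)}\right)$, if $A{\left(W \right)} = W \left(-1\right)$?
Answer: $30494$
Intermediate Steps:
$A{\left(W \right)} = - W$
$38814 - \left(8175 + A{\left(-145 \right)}\right) = 38814 - \left(8175 - -145\right) = 38814 - 8320 = 30494$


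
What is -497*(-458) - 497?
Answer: 227129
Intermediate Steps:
-497*(-458) - 497 = 227626 - 497 = 227129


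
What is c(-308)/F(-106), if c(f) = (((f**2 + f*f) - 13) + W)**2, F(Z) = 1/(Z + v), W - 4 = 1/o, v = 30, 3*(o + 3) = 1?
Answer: -43767678513019/16 ≈ -2.7355e+12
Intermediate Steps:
o = -8/3 (o = -3 + (1/3)*1 = -3 + 1/3 = -8/3 ≈ -2.6667)
W = 29/8 (W = 4 + 1/(-8/3) = 4 - 3/8 = 29/8 ≈ 3.6250)
F(Z) = 1/(30 + Z) (F(Z) = 1/(Z + 30) = 1/(30 + Z))
c(f) = (-75/8 + 2*f**2)**2 (c(f) = (((f**2 + f*f) - 13) + 29/8)**2 = (((f**2 + f**2) - 13) + 29/8)**2 = ((2*f**2 - 13) + 29/8)**2 = ((-13 + 2*f**2) + 29/8)**2 = (-75/8 + 2*f**2)**2)
c(-308)/F(-106) = ((-75 + 16*(-308)**2)**2/64)/(1/(30 - 106)) = ((-75 + 16*94864)**2/64)/(1/(-76)) = ((-75 + 1517824)**2/64)/(-1/76) = ((1/64)*1517749**2)*(-76) = ((1/64)*2303562027001)*(-76) = (2303562027001/64)*(-76) = -43767678513019/16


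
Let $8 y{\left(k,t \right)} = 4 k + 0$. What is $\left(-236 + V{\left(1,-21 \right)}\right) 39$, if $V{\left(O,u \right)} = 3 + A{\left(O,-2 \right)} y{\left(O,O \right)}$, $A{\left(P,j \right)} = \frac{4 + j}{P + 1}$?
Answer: $- \frac{18135}{2} \approx -9067.5$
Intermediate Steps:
$y{\left(k,t \right)} = \frac{k}{2}$ ($y{\left(k,t \right)} = \frac{4 k + 0}{8} = \frac{4 k}{8} = \frac{k}{2}$)
$A{\left(P,j \right)} = \frac{4 + j}{1 + P}$
$V{\left(O,u \right)} = 3 + \frac{O}{1 + O}$ ($V{\left(O,u \right)} = 3 + \frac{4 - 2}{1 + O} \frac{O}{2} = 3 + \frac{1}{1 + O} 2 \frac{O}{2} = 3 + \frac{2}{1 + O} \frac{O}{2} = 3 + \frac{O}{1 + O}$)
$\left(-236 + V{\left(1,-21 \right)}\right) 39 = \left(-236 + \frac{3 + 4 \cdot 1}{1 + 1}\right) 39 = \left(-236 + \frac{3 + 4}{2}\right) 39 = \left(-236 + \frac{1}{2} \cdot 7\right) 39 = \left(-236 + \frac{7}{2}\right) 39 = \left(- \frac{465}{2}\right) 39 = - \frac{18135}{2}$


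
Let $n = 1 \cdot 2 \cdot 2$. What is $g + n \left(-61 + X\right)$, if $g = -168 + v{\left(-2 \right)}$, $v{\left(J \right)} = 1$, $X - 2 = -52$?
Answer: $-611$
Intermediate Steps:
$X = -50$ ($X = 2 - 52 = -50$)
$n = 4$ ($n = 2 \cdot 2 = 4$)
$g = -167$ ($g = -168 + 1 = -167$)
$g + n \left(-61 + X\right) = -167 + 4 \left(-61 - 50\right) = -167 + 4 \left(-111\right) = -167 - 444 = -611$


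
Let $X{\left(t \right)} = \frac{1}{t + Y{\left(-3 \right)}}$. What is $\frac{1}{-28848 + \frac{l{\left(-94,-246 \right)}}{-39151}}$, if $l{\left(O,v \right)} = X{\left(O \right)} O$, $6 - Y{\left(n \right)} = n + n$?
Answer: $- \frac{34153}{985245745} \approx -3.4664 \cdot 10^{-5}$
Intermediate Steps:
$Y{\left(n \right)} = 6 - 2 n$ ($Y{\left(n \right)} = 6 - \left(n + n\right) = 6 - 2 n$)
$X{\left(t \right)} = \frac{1}{12 + t}$ ($X{\left(t \right)} = \frac{1}{t + \left(6 - -6\right)} = \frac{1}{t + \left(6 + 6\right)} = \frac{1}{t + 12} = \frac{1}{12 + t}$)
$l{\left(O,v \right)} = \frac{O}{12 + O}$
$\frac{1}{-28848 + \frac{l{\left(-94,-246 \right)}}{-39151}} = \frac{1}{-28848 + \frac{\left(-94\right) \frac{1}{12 - 94}}{-39151}} = \frac{1}{-28848 + - \frac{94}{-82} \left(- \frac{1}{39151}\right)} = \frac{1}{-28848 + \left(-94\right) \left(- \frac{1}{82}\right) \left(- \frac{1}{39151}\right)} = \frac{1}{-28848 + \frac{47}{41} \left(- \frac{1}{39151}\right)} = \frac{1}{-28848 - \frac{1}{34153}} = \frac{1}{- \frac{985245745}{34153}} = - \frac{34153}{985245745}$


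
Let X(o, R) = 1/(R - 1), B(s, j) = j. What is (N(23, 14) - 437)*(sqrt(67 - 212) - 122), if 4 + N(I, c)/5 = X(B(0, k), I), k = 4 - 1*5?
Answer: 612989/11 - 10049*I*sqrt(145)/22 ≈ 55726.0 - 5500.3*I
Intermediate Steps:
k = -1 (k = 4 - 5 = -1)
X(o, R) = 1/(-1 + R)
N(I, c) = -20 + 5/(-1 + I)
(N(23, 14) - 437)*(sqrt(67 - 212) - 122) = (5*(5 - 4*23)/(-1 + 23) - 437)*(sqrt(67 - 212) - 122) = (5*(5 - 92)/22 - 437)*(sqrt(-145) - 122) = (5*(1/22)*(-87) - 437)*(I*sqrt(145) - 122) = (-435/22 - 437)*(-122 + I*sqrt(145)) = -10049*(-122 + I*sqrt(145))/22 = 612989/11 - 10049*I*sqrt(145)/22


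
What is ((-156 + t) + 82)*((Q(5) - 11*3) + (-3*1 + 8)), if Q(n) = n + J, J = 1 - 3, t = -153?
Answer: 5675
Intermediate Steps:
J = -2
Q(n) = -2 + n (Q(n) = n - 2 = -2 + n)
((-156 + t) + 82)*((Q(5) - 11*3) + (-3*1 + 8)) = ((-156 - 153) + 82)*(((-2 + 5) - 11*3) + (-3*1 + 8)) = (-309 + 82)*((3 - 33) + (-3 + 8)) = -227*(-30 + 5) = -227*(-25) = 5675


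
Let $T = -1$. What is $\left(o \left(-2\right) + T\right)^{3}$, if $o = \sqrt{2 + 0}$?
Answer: $-25 - 22 \sqrt{2} \approx -56.113$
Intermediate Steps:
$o = \sqrt{2} \approx 1.4142$
$\left(o \left(-2\right) + T\right)^{3} = \left(\sqrt{2} \left(-2\right) - 1\right)^{3} = \left(- 2 \sqrt{2} - 1\right)^{3} = \left(-1 - 2 \sqrt{2}\right)^{3}$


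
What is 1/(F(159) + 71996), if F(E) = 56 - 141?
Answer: 1/71911 ≈ 1.3906e-5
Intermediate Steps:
F(E) = -85
1/(F(159) + 71996) = 1/(-85 + 71996) = 1/71911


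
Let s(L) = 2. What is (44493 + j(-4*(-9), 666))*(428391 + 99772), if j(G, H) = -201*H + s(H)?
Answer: -47202455473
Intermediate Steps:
j(G, H) = 2 - 201*H (j(G, H) = -201*H + 2 = 2 - 201*H)
(44493 + j(-4*(-9), 666))*(428391 + 99772) = (44493 + (2 - 201*666))*(428391 + 99772) = (44493 + (2 - 133866))*528163 = (44493 - 133864)*528163 = -89371*528163 = -47202455473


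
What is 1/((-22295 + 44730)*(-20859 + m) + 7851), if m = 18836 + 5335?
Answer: 1/74312571 ≈ 1.3457e-8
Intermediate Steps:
m = 24171
1/((-22295 + 44730)*(-20859 + m) + 7851) = 1/((-22295 + 44730)*(-20859 + 24171) + 7851) = 1/(22435*3312 + 7851) = 1/(74304720 + 7851) = 1/74312571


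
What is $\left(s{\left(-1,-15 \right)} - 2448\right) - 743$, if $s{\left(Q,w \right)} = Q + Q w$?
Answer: $-3177$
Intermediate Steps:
$\left(s{\left(-1,-15 \right)} - 2448\right) - 743 = \left(- (1 - 15) - 2448\right) - 743 = \left(\left(-1\right) \left(-14\right) - 2448\right) - 743 = \left(14 - 2448\right) - 743 = -2434 - 743 = -3177$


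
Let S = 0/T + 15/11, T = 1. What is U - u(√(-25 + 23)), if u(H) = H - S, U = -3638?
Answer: -40003/11 - I*√2 ≈ -3636.6 - 1.4142*I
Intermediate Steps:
S = 15/11 (S = 0/1 + 15/11 = 0*1 + 15*(1/11) = 0 + 15/11 = 15/11 ≈ 1.3636)
u(H) = -15/11 + H (u(H) = H - 1*15/11 = H - 15/11 = -15/11 + H)
U - u(√(-25 + 23)) = -3638 - (-15/11 + √(-25 + 23)) = -3638 - (-15/11 + √(-2)) = -3638 - (-15/11 + I*√2) = -3638 + (15/11 - I*√2) = -40003/11 - I*√2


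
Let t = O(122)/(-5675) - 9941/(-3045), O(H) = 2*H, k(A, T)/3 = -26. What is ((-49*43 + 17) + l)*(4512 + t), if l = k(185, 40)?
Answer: -33831520410952/3456075 ≈ -9.7890e+6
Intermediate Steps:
k(A, T) = -78 (k(A, T) = 3*(-26) = -78)
l = -78
t = 11134439/3456075 (t = (2*122)/(-5675) - 9941/(-3045) = 244*(-1/5675) - 9941*(-1/3045) = -244/5675 + 9941/3045 = 11134439/3456075 ≈ 3.2217)
((-49*43 + 17) + l)*(4512 + t) = ((-49*43 + 17) - 78)*(4512 + 11134439/3456075) = ((-2107 + 17) - 78)*(15604944839/3456075) = (-2090 - 78)*(15604944839/3456075) = -2168*15604944839/3456075 = -33831520410952/3456075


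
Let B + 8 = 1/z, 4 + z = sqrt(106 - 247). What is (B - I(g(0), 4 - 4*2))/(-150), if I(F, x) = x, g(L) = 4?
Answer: 316/11775 + I*sqrt(141)/23550 ≈ 0.026837 + 0.00050422*I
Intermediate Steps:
z = -4 + I*sqrt(141) (z = -4 + sqrt(106 - 247) = -4 + sqrt(-141) = -4 + I*sqrt(141) ≈ -4.0 + 11.874*I)
B = -8 + 1/(-4 + I*sqrt(141)) ≈ -8.0255 - 0.075633*I
(B - I(g(0), 4 - 4*2))/(-150) = ((-1260/157 - I*sqrt(141)/157) - (4 - 4*2))/(-150) = ((-1260/157 - I*sqrt(141)/157) - (4 - 8))*(-1/150) = ((-1260/157 - I*sqrt(141)/157) - 1*(-4))*(-1/150) = ((-1260/157 - I*sqrt(141)/157) + 4)*(-1/150) = (-632/157 - I*sqrt(141)/157)*(-1/150) = 316/11775 + I*sqrt(141)/23550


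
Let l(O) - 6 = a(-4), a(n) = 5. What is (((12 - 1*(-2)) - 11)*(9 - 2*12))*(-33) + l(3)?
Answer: 1496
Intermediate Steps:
l(O) = 11 (l(O) = 6 + 5 = 11)
(((12 - 1*(-2)) - 11)*(9 - 2*12))*(-33) + l(3) = (((12 - 1*(-2)) - 11)*(9 - 2*12))*(-33) + 11 = (((12 + 2) - 11)*(9 - 24))*(-33) + 11 = ((14 - 11)*(-15))*(-33) + 11 = (3*(-15))*(-33) + 11 = -45*(-33) + 11 = 1485 + 11 = 1496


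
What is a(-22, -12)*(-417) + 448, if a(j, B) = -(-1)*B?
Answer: 5452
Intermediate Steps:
a(j, B) = B
a(-22, -12)*(-417) + 448 = -12*(-417) + 448 = 5004 + 448 = 5452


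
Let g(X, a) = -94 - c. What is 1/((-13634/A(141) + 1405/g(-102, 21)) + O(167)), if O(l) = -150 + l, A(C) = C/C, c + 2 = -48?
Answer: -44/600553 ≈ -7.3266e-5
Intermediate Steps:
c = -50 (c = -2 - 48 = -50)
A(C) = 1
g(X, a) = -44 (g(X, a) = -94 - 1*(-50) = -94 + 50 = -44)
1/((-13634/A(141) + 1405/g(-102, 21)) + O(167)) = 1/((-13634/1 + 1405/(-44)) + (-150 + 167)) = 1/((-13634*1 + 1405*(-1/44)) + 17) = 1/((-13634 - 1405/44) + 17) = 1/(-601301/44 + 17) = 1/(-600553/44) = -44/600553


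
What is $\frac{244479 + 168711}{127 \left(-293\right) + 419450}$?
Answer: $\frac{45910}{42471} \approx 1.081$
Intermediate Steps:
$\frac{244479 + 168711}{127 \left(-293\right) + 419450} = \frac{413190}{-37211 + 419450} = \frac{413190}{382239} = 413190 \cdot \frac{1}{382239} = \frac{45910}{42471}$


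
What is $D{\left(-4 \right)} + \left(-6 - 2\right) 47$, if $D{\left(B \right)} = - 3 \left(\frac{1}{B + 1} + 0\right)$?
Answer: $-375$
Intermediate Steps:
$D{\left(B \right)} = - \frac{3}{1 + B}$ ($D{\left(B \right)} = - 3 \left(\frac{1}{1 + B} + 0\right) = - \frac{3}{1 + B}$)
$D{\left(-4 \right)} + \left(-6 - 2\right) 47 = - \frac{3}{1 - 4} + \left(-6 - 2\right) 47 = - \frac{3}{-3} - 376 = \left(-3\right) \left(- \frac{1}{3}\right) - 376 = 1 - 376 = -375$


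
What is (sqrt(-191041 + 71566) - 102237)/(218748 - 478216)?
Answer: 102237/259468 - 45*I*sqrt(59)/259468 ≈ 0.39403 - 0.0013322*I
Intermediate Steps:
(sqrt(-191041 + 71566) - 102237)/(218748 - 478216) = (sqrt(-119475) - 102237)/(-259468) = (45*I*sqrt(59) - 102237)*(-1/259468) = (-102237 + 45*I*sqrt(59))*(-1/259468) = 102237/259468 - 45*I*sqrt(59)/259468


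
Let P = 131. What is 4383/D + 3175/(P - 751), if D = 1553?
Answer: -442663/192572 ≈ -2.2987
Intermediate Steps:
4383/D + 3175/(P - 751) = 4383/1553 + 3175/(131 - 751) = 4383*(1/1553) + 3175/(-620) = 4383/1553 + 3175*(-1/620) = 4383/1553 - 635/124 = -442663/192572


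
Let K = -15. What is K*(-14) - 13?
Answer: 197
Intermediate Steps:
K*(-14) - 13 = -15*(-14) - 13 = 210 - 13 = 197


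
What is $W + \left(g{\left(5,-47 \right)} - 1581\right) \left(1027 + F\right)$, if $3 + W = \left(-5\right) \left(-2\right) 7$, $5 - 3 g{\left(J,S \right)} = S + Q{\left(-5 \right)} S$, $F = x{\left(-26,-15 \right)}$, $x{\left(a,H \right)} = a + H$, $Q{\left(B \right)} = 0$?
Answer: $- \frac{4625125}{3} \approx -1.5417 \cdot 10^{6}$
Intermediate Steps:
$x{\left(a,H \right)} = H + a$
$F = -41$ ($F = -15 - 26 = -41$)
$g{\left(J,S \right)} = \frac{5}{3} - \frac{S}{3}$ ($g{\left(J,S \right)} = \frac{5}{3} - \frac{S + 0 S}{3} = \frac{5}{3} - \frac{S + 0}{3} = \frac{5}{3} - \frac{S}{3}$)
$W = 67$ ($W = -3 + \left(-5\right) \left(-2\right) 7 = -3 + 10 \cdot 7 = -3 + 70 = 67$)
$W + \left(g{\left(5,-47 \right)} - 1581\right) \left(1027 + F\right) = 67 + \left(\left(\frac{5}{3} - - \frac{47}{3}\right) - 1581\right) \left(1027 - 41\right) = 67 + \left(\left(\frac{5}{3} + \frac{47}{3}\right) - 1581\right) 986 = 67 + \left(\frac{52}{3} - 1581\right) 986 = 67 - \frac{4625326}{3} = - \frac{4625125}{3}$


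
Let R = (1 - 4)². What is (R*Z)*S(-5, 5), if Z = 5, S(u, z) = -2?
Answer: -90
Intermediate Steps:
R = 9 (R = (-3)² = 9)
(R*Z)*S(-5, 5) = (9*5)*(-2) = 45*(-2) = -90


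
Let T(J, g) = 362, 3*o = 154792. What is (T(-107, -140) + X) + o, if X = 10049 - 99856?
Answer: -113543/3 ≈ -37848.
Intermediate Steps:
o = 154792/3 (o = (⅓)*154792 = 154792/3 ≈ 51597.)
X = -89807
(T(-107, -140) + X) + o = (362 - 89807) + 154792/3 = -89445 + 154792/3 = -113543/3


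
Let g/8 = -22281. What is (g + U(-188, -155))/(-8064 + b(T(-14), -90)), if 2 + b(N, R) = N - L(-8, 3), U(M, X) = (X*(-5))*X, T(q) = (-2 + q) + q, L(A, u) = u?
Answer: 298373/8099 ≈ 36.841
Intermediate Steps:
g = -178248 (g = 8*(-22281) = -178248)
T(q) = -2 + 2*q
U(M, X) = -5*X² (U(M, X) = (-5*X)*X = -5*X²)
b(N, R) = -5 + N (b(N, R) = -2 + (N - 1*3) = -2 + (N - 3) = -2 + (-3 + N) = -5 + N)
(g + U(-188, -155))/(-8064 + b(T(-14), -90)) = (-178248 - 5*(-155)²)/(-8064 + (-5 + (-2 + 2*(-14)))) = (-178248 - 5*24025)/(-8064 + (-5 + (-2 - 28))) = (-178248 - 120125)/(-8064 + (-5 - 30)) = -298373/(-8064 - 35) = -298373/(-8099) = -298373*(-1/8099) = 298373/8099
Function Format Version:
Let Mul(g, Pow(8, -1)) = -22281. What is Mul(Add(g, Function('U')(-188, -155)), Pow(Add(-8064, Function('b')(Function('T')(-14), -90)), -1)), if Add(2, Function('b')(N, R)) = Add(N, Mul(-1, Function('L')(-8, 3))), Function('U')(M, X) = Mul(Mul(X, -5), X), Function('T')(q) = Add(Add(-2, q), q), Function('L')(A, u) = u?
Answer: Rational(298373, 8099) ≈ 36.841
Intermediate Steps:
g = -178248 (g = Mul(8, -22281) = -178248)
Function('T')(q) = Add(-2, Mul(2, q))
Function('U')(M, X) = Mul(-5, Pow(X, 2)) (Function('U')(M, X) = Mul(Mul(-5, X), X) = Mul(-5, Pow(X, 2)))
Function('b')(N, R) = Add(-5, N) (Function('b')(N, R) = Add(-2, Add(N, Mul(-1, 3))) = Add(-2, Add(N, -3)) = Add(-2, Add(-3, N)) = Add(-5, N))
Mul(Add(g, Function('U')(-188, -155)), Pow(Add(-8064, Function('b')(Function('T')(-14), -90)), -1)) = Mul(Add(-178248, Mul(-5, Pow(-155, 2))), Pow(Add(-8064, Add(-5, Add(-2, Mul(2, -14)))), -1)) = Mul(Add(-178248, Mul(-5, 24025)), Pow(Add(-8064, Add(-5, Add(-2, -28))), -1)) = Mul(Add(-178248, -120125), Pow(Add(-8064, Add(-5, -30)), -1)) = Mul(-298373, Pow(Add(-8064, -35), -1)) = Mul(-298373, Pow(-8099, -1)) = Mul(-298373, Rational(-1, 8099)) = Rational(298373, 8099)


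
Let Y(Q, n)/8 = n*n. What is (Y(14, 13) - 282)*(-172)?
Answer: -184040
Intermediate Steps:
Y(Q, n) = 8*n² (Y(Q, n) = 8*(n*n) = 8*n²)
(Y(14, 13) - 282)*(-172) = (8*13² - 282)*(-172) = (8*169 - 282)*(-172) = (1352 - 282)*(-172) = 1070*(-172) = -184040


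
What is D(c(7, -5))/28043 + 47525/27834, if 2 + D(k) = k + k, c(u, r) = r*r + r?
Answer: 1333801267/780548862 ≈ 1.7088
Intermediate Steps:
c(u, r) = r + r² (c(u, r) = r² + r = r + r²)
D(k) = -2 + 2*k (D(k) = -2 + (k + k) = -2 + 2*k)
D(c(7, -5))/28043 + 47525/27834 = (-2 + 2*(-5*(1 - 5)))/28043 + 47525/27834 = (-2 + 2*(-5*(-4)))*(1/28043) + 47525*(1/27834) = (-2 + 2*20)*(1/28043) + 47525/27834 = (-2 + 40)*(1/28043) + 47525/27834 = 38*(1/28043) + 47525/27834 = 38/28043 + 47525/27834 = 1333801267/780548862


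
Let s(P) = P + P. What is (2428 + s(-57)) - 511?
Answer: 1803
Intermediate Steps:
s(P) = 2*P
(2428 + s(-57)) - 511 = (2428 + 2*(-57)) - 511 = (2428 - 114) - 511 = 2314 - 511 = 1803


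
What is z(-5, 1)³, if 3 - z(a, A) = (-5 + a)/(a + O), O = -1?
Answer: 64/27 ≈ 2.3704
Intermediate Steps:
z(a, A) = 3 - (-5 + a)/(-1 + a) (z(a, A) = 3 - (-5 + a)/(a - 1) = 3 - (-5 + a)/(-1 + a))
z(-5, 1)³ = (2*(1 - 5)/(-1 - 5))³ = (2*(-4)/(-6))³ = (2*(-⅙)*(-4))³ = (4/3)³ = 64/27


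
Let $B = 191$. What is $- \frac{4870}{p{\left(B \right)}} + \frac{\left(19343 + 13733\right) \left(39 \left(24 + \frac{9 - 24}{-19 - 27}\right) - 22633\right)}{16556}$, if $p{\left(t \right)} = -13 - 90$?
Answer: $- \frac{848630924459}{19610582} \approx -43274.0$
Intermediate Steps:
$p{\left(t \right)} = -103$ ($p{\left(t \right)} = -13 - 90 = -103$)
$- \frac{4870}{p{\left(B \right)}} + \frac{\left(19343 + 13733\right) \left(39 \left(24 + \frac{9 - 24}{-19 - 27}\right) - 22633\right)}{16556} = - \frac{4870}{-103} + \frac{\left(19343 + 13733\right) \left(39 \left(24 + \frac{9 - 24}{-19 - 27}\right) - 22633\right)}{16556} = \left(-4870\right) \left(- \frac{1}{103}\right) + 33076 \left(39 \left(24 - \frac{15}{-46}\right) - 22633\right) \frac{1}{16556} = \frac{4870}{103} + 33076 \left(39 \left(24 - - \frac{15}{46}\right) - 22633\right) \frac{1}{16556} = \frac{4870}{103} + 33076 \left(39 \left(24 + \frac{15}{46}\right) - 22633\right) \frac{1}{16556} = \frac{4870}{103} + 33076 \left(39 \cdot \frac{1119}{46} - 22633\right) \frac{1}{16556} = \frac{4870}{103} + 33076 \left(\frac{43641}{46} - 22633\right) \frac{1}{16556} = \frac{4870}{103} + 33076 \left(- \frac{997477}{46}\right) \frac{1}{16556} = \frac{4870}{103} - \frac{8248137313}{190394} = - \frac{848630924459}{19610582}$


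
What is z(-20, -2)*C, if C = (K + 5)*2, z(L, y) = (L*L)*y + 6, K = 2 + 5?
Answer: -19056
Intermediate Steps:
K = 7
z(L, y) = 6 + y*L**2 (z(L, y) = L**2*y + 6 = y*L**2 + 6 = 6 + y*L**2)
C = 24 (C = (7 + 5)*2 = 12*2 = 24)
z(-20, -2)*C = (6 - 2*(-20)**2)*24 = (6 - 2*400)*24 = (6 - 800)*24 = -794*24 = -19056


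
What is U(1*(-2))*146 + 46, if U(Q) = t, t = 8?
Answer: 1214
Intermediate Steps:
U(Q) = 8
U(1*(-2))*146 + 46 = 8*146 + 46 = 1168 + 46 = 1214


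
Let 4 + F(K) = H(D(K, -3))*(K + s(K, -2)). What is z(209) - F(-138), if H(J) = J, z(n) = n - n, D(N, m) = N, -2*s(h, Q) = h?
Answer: -9518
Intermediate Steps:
s(h, Q) = -h/2
z(n) = 0
F(K) = -4 + K**2/2 (F(K) = -4 + K*(K - K/2) = -4 + K*(K/2) = -4 + K**2/2)
z(209) - F(-138) = 0 - (-4 + (1/2)*(-138)**2) = 0 - (-4 + (1/2)*19044) = 0 - (-4 + 9522) = 0 - 1*9518 = 0 - 9518 = -9518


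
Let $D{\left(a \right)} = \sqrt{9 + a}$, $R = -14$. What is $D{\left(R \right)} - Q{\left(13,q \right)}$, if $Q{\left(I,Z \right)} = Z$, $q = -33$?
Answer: $33 + i \sqrt{5} \approx 33.0 + 2.2361 i$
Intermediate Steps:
$D{\left(R \right)} - Q{\left(13,q \right)} = \sqrt{9 - 14} - -33 = \sqrt{-5} + 33 = i \sqrt{5} + 33 = 33 + i \sqrt{5}$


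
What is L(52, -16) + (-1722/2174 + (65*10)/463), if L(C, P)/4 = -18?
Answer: -35928325/503281 ≈ -71.388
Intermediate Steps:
L(C, P) = -72 (L(C, P) = 4*(-18) = -72)
L(52, -16) + (-1722/2174 + (65*10)/463) = -72 + (-1722/2174 + (65*10)/463) = -72 + (-1722*1/2174 + 650*(1/463)) = -72 + (-861/1087 + 650/463) = -72 + 307907/503281 = -35928325/503281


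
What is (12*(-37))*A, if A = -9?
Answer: 3996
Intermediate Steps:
(12*(-37))*A = (12*(-37))*(-9) = -444*(-9) = 3996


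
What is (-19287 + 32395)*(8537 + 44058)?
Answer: 689415260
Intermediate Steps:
(-19287 + 32395)*(8537 + 44058) = 13108*52595 = 689415260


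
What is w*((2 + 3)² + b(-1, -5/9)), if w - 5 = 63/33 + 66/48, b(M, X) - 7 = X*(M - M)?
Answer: 2916/11 ≈ 265.09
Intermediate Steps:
b(M, X) = 7 (b(M, X) = 7 + X*(M - M) = 7 + X*0 = 7 + 0 = 7)
w = 729/88 (w = 5 + (63/33 + 66/48) = 5 + (63*(1/33) + 66*(1/48)) = 5 + (21/11 + 11/8) = 5 + 289/88 = 729/88 ≈ 8.2841)
w*((2 + 3)² + b(-1, -5/9)) = 729*((2 + 3)² + 7)/88 = 729*(5² + 7)/88 = 729*(25 + 7)/88 = (729/88)*32 = 2916/11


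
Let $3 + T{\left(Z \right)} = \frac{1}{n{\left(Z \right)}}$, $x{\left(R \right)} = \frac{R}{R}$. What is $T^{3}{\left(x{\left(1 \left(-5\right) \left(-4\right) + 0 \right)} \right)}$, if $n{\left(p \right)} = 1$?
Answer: $-8$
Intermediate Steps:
$x{\left(R \right)} = 1$
$T{\left(Z \right)} = -2$ ($T{\left(Z \right)} = -3 + 1^{-1} = -3 + 1 = -2$)
$T^{3}{\left(x{\left(1 \left(-5\right) \left(-4\right) + 0 \right)} \right)} = \left(-2\right)^{3} = -8$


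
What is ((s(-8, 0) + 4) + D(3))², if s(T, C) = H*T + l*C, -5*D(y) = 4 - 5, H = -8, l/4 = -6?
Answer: 116281/25 ≈ 4651.2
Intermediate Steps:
l = -24 (l = 4*(-6) = -24)
D(y) = ⅕ (D(y) = -(4 - 5)/5 = -⅕*(-1) = ⅕)
s(T, C) = -24*C - 8*T (s(T, C) = -8*T - 24*C = -24*C - 8*T)
((s(-8, 0) + 4) + D(3))² = (((-24*0 - 8*(-8)) + 4) + ⅕)² = (((0 + 64) + 4) + ⅕)² = ((64 + 4) + ⅕)² = (68 + ⅕)² = (341/5)² = 116281/25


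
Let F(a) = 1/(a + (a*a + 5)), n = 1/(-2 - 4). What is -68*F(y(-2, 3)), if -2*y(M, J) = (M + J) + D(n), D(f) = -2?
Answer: -272/23 ≈ -11.826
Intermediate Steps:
n = -⅙ (n = 1/(-6) = -⅙ ≈ -0.16667)
y(M, J) = 1 - J/2 - M/2 (y(M, J) = -((M + J) - 2)/2 = -((J + M) - 2)/2 = -(-2 + J + M)/2 = 1 - J/2 - M/2)
F(a) = 1/(5 + a + a²) (F(a) = 1/(a + (a² + 5)) = 1/(a + (5 + a²)) = 1/(5 + a + a²))
-68*F(y(-2, 3)) = -68/(5 + (1 - ½*3 - ½*(-2)) + (1 - ½*3 - ½*(-2))²) = -68/(5 + (1 - 3/2 + 1) + (1 - 3/2 + 1)²) = -68/(5 + ½ + (½)²) = -68/(5 + ½ + ¼) = -68/23/4 = -68*4/23 = -272/23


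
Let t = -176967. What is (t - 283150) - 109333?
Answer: -569450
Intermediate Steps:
(t - 283150) - 109333 = (-176967 - 283150) - 109333 = -460117 - 109333 = -569450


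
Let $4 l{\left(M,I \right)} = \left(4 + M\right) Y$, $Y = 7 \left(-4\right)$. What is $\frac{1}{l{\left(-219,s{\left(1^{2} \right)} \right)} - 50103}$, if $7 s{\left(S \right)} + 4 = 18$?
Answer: $- \frac{1}{48598} \approx -2.0577 \cdot 10^{-5}$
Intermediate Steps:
$s{\left(S \right)} = 2$ ($s{\left(S \right)} = - \frac{4}{7} + \frac{1}{7} \cdot 18 = - \frac{4}{7} + \frac{18}{7} = 2$)
$Y = -28$
$l{\left(M,I \right)} = -28 - 7 M$ ($l{\left(M,I \right)} = \frac{\left(4 + M\right) \left(-28\right)}{4} = \frac{-112 - 28 M}{4} = -28 - 7 M$)
$\frac{1}{l{\left(-219,s{\left(1^{2} \right)} \right)} - 50103} = \frac{1}{\left(-28 - -1533\right) - 50103} = \frac{1}{\left(-28 + 1533\right) - 50103} = \frac{1}{1505 - 50103} = \frac{1}{-48598} = - \frac{1}{48598}$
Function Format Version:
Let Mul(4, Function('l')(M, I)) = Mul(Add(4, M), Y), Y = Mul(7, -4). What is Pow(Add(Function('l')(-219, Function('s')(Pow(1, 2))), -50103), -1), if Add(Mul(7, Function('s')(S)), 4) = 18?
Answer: Rational(-1, 48598) ≈ -2.0577e-5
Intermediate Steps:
Function('s')(S) = 2 (Function('s')(S) = Add(Rational(-4, 7), Mul(Rational(1, 7), 18)) = Add(Rational(-4, 7), Rational(18, 7)) = 2)
Y = -28
Function('l')(M, I) = Add(-28, Mul(-7, M)) (Function('l')(M, I) = Mul(Rational(1, 4), Mul(Add(4, M), -28)) = Mul(Rational(1, 4), Add(-112, Mul(-28, M))) = Add(-28, Mul(-7, M)))
Pow(Add(Function('l')(-219, Function('s')(Pow(1, 2))), -50103), -1) = Pow(Add(Add(-28, Mul(-7, -219)), -50103), -1) = Pow(Add(Add(-28, 1533), -50103), -1) = Pow(Add(1505, -50103), -1) = Pow(-48598, -1) = Rational(-1, 48598)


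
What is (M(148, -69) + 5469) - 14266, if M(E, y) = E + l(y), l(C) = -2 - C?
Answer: -8582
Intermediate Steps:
M(E, y) = -2 + E - y (M(E, y) = E + (-2 - y) = -2 + E - y)
(M(148, -69) + 5469) - 14266 = ((-2 + 148 - 1*(-69)) + 5469) - 14266 = ((-2 + 148 + 69) + 5469) - 14266 = (215 + 5469) - 14266 = 5684 - 14266 = -8582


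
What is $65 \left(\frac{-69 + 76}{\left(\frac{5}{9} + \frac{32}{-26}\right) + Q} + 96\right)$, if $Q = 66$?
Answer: $\frac{47745555}{7643} \approx 6247.0$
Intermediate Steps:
$65 \left(\frac{-69 + 76}{\left(\frac{5}{9} + \frac{32}{-26}\right) + Q} + 96\right) = 65 \left(\frac{-69 + 76}{\left(\frac{5}{9} + \frac{32}{-26}\right) + 66} + 96\right) = 65 \left(\frac{7}{\left(5 \cdot \frac{1}{9} + 32 \left(- \frac{1}{26}\right)\right) + 66} + 96\right) = 65 \left(\frac{7}{\left(\frac{5}{9} - \frac{16}{13}\right) + 66} + 96\right) = 65 \left(\frac{7}{- \frac{79}{117} + 66} + 96\right) = 65 \left(\frac{7}{\frac{7643}{117}} + 96\right) = 65 \left(7 \cdot \frac{117}{7643} + 96\right) = 65 \left(\frac{819}{7643} + 96\right) = 65 \cdot \frac{734547}{7643} = \frac{47745555}{7643}$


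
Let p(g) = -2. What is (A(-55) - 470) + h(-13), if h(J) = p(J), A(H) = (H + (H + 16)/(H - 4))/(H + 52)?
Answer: -80338/177 ≈ -453.89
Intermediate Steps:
A(H) = (H + (16 + H)/(-4 + H))/(52 + H)
h(J) = -2
(A(-55) - 470) + h(-13) = ((16 + (-55)² - 3*(-55))/(-208 + (-55)² + 48*(-55)) - 470) - 2 = ((16 + 3025 + 165)/(-208 + 3025 - 2640) - 470) - 2 = (3206/177 - 470) - 2 = -79984/177 - 2 = -80338/177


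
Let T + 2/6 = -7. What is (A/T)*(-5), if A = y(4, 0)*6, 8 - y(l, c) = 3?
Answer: 225/11 ≈ 20.455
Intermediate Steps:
T = -22/3 (T = -1/3 - 7 = -22/3 ≈ -7.3333)
y(l, c) = 5 (y(l, c) = 8 - 1*3 = 8 - 3 = 5)
A = 30 (A = 5*6 = 30)
(A/T)*(-5) = (30/(-22/3))*(-5) = -3/22*30*(-5) = -45/11*(-5) = 225/11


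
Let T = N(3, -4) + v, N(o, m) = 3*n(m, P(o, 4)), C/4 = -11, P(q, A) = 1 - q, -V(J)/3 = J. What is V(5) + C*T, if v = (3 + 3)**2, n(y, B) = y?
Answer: -1071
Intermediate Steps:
V(J) = -3*J
C = -44 (C = 4*(-11) = -44)
N(o, m) = 3*m
v = 36 (v = 6**2 = 36)
T = 24 (T = 3*(-4) + 36 = -12 + 36 = 24)
V(5) + C*T = -3*5 - 44*24 = -15 - 1056 = -1071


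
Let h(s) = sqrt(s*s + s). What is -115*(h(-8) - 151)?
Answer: 17365 - 230*sqrt(14) ≈ 16504.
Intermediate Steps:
h(s) = sqrt(s + s**2) (h(s) = sqrt(s**2 + s) = sqrt(s + s**2))
-115*(h(-8) - 151) = -115*(sqrt(-8*(1 - 8)) - 151) = -115*(sqrt(-8*(-7)) - 151) = -115*(sqrt(56) - 151) = -115*(2*sqrt(14) - 151) = -115*(-151 + 2*sqrt(14)) = 17365 - 230*sqrt(14)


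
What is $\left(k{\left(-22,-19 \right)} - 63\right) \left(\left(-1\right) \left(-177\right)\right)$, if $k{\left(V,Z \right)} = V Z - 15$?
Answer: $60180$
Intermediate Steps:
$k{\left(V,Z \right)} = -15 + V Z$
$\left(k{\left(-22,-19 \right)} - 63\right) \left(\left(-1\right) \left(-177\right)\right) = \left(\left(-15 - -418\right) - 63\right) \left(\left(-1\right) \left(-177\right)\right) = \left(\left(-15 + 418\right) - 63\right) 177 = \left(403 - 63\right) 177 = 340 \cdot 177 = 60180$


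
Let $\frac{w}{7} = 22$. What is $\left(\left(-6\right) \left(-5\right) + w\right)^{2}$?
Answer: $33856$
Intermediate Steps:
$w = 154$ ($w = 7 \cdot 22 = 154$)
$\left(\left(-6\right) \left(-5\right) + w\right)^{2} = \left(\left(-6\right) \left(-5\right) + 154\right)^{2} = \left(30 + 154\right)^{2} = 184^{2} = 33856$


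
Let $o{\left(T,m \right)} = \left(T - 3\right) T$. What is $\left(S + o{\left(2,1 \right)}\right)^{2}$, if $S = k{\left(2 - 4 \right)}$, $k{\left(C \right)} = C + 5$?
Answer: $1$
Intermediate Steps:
$k{\left(C \right)} = 5 + C$
$S = 3$ ($S = 5 + \left(2 - 4\right) = 5 - 2 = 3$)
$o{\left(T,m \right)} = T \left(-3 + T\right)$ ($o{\left(T,m \right)} = \left(-3 + T\right) T = T \left(-3 + T\right)$)
$\left(S + o{\left(2,1 \right)}\right)^{2} = \left(3 + 2 \left(-3 + 2\right)\right)^{2} = \left(3 + 2 \left(-1\right)\right)^{2} = \left(3 - 2\right)^{2} = 1^{2} = 1$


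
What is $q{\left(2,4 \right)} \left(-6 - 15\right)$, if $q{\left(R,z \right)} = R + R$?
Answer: $-84$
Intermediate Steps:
$q{\left(R,z \right)} = 2 R$
$q{\left(2,4 \right)} \left(-6 - 15\right) = 2 \cdot 2 \left(-6 - 15\right) = 4 \left(-21\right) = -84$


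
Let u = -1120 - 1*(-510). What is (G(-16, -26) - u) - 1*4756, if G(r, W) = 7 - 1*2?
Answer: -4141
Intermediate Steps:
u = -610 (u = -1120 + 510 = -610)
G(r, W) = 5 (G(r, W) = 7 - 2 = 5)
(G(-16, -26) - u) - 1*4756 = (5 - 1*(-610)) - 1*4756 = (5 + 610) - 4756 = 615 - 4756 = -4141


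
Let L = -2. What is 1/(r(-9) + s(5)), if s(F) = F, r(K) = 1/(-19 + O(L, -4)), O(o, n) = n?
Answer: 23/114 ≈ 0.20175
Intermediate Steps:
r(K) = -1/23 (r(K) = 1/(-19 - 4) = 1/(-23) = -1/23)
1/(r(-9) + s(5)) = 1/(-1/23 + 5) = 1/(114/23) = 23/114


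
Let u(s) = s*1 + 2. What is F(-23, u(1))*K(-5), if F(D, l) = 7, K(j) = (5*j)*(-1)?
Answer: 175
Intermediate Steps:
u(s) = 2 + s (u(s) = s + 2 = 2 + s)
K(j) = -5*j
F(-23, u(1))*K(-5) = 7*(-5*(-5)) = 7*25 = 175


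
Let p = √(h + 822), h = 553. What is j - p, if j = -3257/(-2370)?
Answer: 3257/2370 - 5*√55 ≈ -35.707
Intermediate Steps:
p = 5*√55 (p = √(553 + 822) = √1375 = 5*√55 ≈ 37.081)
j = 3257/2370 (j = -3257*(-1/2370) = 3257/2370 ≈ 1.3743)
j - p = 3257/2370 - 5*√55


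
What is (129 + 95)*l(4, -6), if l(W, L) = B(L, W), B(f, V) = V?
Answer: 896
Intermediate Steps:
l(W, L) = W
(129 + 95)*l(4, -6) = (129 + 95)*4 = 224*4 = 896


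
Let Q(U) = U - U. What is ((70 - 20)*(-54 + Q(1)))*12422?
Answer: -33539400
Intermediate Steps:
Q(U) = 0
((70 - 20)*(-54 + Q(1)))*12422 = ((70 - 20)*(-54 + 0))*12422 = (50*(-54))*12422 = -2700*12422 = -33539400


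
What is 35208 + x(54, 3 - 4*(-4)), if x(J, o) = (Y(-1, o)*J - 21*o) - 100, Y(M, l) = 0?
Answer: 34709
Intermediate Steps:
x(J, o) = -100 - 21*o (x(J, o) = (0*J - 21*o) - 100 = (0 - 21*o) - 100 = -21*o - 100 = -100 - 21*o)
35208 + x(54, 3 - 4*(-4)) = 35208 + (-100 - 21*(3 - 4*(-4))) = 35208 + (-100 - 21*(3 + 16)) = 35208 + (-100 - 21*19) = 35208 + (-100 - 399) = 35208 - 499 = 34709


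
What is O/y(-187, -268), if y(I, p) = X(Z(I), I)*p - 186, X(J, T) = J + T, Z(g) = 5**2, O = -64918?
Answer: -32459/21615 ≈ -1.5017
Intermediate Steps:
Z(g) = 25
y(I, p) = -186 + p*(25 + I) (y(I, p) = (25 + I)*p - 186 = p*(25 + I) - 186 = -186 + p*(25 + I))
O/y(-187, -268) = -64918/(-186 - 268*(25 - 187)) = -64918/(-186 - 268*(-162)) = -64918/(-186 + 43416) = -64918/43230 = -64918*1/43230 = -32459/21615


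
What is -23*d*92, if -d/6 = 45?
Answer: 571320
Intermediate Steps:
d = -270 (d = -6*45 = -270)
-23*d*92 = -23*(-270)*92 = 6210*92 = 571320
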